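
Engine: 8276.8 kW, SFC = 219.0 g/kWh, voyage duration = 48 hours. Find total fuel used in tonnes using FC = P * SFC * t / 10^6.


Formula: FC (tonnes) = P * SFC * t / 1,000,000
Step 1 — P * SFC * t = 8276.8 * 219.0 * 48 = 87005721.6 g
Step 2 — FC (tonnes) = 87005721.6 / 1,000,000 ≈ 87.006 tonnes (5 s.f.)

87.006 tonnes


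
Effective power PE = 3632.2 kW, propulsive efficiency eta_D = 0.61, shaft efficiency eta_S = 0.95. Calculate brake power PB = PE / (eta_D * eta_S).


Formula: PB = PE / (eta_D * eta_S)
Step 1 — combined efficiency = eta_D * eta_S = 0.61 * 0.95 = 0.5795
Step 2 — PB = 3632.2 / 0.5795 ≈ 6267.8 kW (5 s.f.)

6267.8 kW


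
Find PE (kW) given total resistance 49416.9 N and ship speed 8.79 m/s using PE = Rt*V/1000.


Formula: PE = Rt * V / 1000 (kW)
Step 1 — PE (W) = 49416.9 * 8.79 = 434374.551 W
Step 2 — PE (kW) = 434374.551 / 1000 ≈ 434.37 kW (5 s.f.)

434.37 kW


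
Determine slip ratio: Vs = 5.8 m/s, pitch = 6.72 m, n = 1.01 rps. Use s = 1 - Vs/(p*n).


Formula: s = 1 - Vs / (p * n)
Step 1 — p * n = 6.72 * 1.01 = 6.7872
Step 2 — Vs / (p*n) = 5.8 / 6.7872 = 0.85455 (6 d.p.)
Step 3 — s = 1 - 0.85455 = 0.14545

0.14545


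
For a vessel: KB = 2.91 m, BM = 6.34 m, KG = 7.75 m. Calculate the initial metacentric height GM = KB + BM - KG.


Formula: GM = KB + BM - KG
Step 1 — KM = KB + BM = 2.91 + 6.34 = 9.25 m
Step 2 — GM = KM - KG = 9.25 - 7.75 = 1.5 m

1.5 m


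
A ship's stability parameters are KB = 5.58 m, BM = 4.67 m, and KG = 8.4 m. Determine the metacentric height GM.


Formula: GM = KB + BM - KG
Step 1 — KM = KB + BM = 5.58 + 4.67 = 10.25 m
Step 2 — GM = KM - KG = 10.25 - 8.4 = 1.85 m

1.85 m


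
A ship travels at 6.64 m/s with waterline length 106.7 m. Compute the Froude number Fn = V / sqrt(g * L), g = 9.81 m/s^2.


Formula: Fn = V / sqrt(g * L)
Step 1 — g * L = 9.81 * 106.7 = 1046.727
Step 2 — sqrt(g * L) = sqrt(1046.727) = 32.353161
Step 3 — Fn = 6.64 / 32.353161 ≈ 0.20523 (5 s.f.)

0.20523


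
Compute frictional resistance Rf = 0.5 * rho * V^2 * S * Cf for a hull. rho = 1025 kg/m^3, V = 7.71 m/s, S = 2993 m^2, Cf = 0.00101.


Formula: Rf = 0.5 * rho * V^2 * S * Cf
Step 1 — V^2 = 7.71^2 = 59.4441
Step 2 — 0.5 * rho * V^2 = 0.5 * 1025 * 59.4441 = 30465.10125
Step 3 — Rf = 30465.10125 * 2993 * 0.00101 ≈ 92094 N (5 s.f.)

92094 N


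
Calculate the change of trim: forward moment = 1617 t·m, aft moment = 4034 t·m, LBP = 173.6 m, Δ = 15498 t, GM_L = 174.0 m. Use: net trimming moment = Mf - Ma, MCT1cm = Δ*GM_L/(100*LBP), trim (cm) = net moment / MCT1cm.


Formula: net trimming moment = Mf - Ma; MCT1cm = Δ*GM_L/(100*LBP); trim = net moment / MCT1cm
Step 1 — net trimming moment = 1617 - 4034 = -2417 t·m
Step 2 — MCT1cm = 15498 * 174.0 / (100 * 173.6) = 155.3371 t·m/cm
Step 3 — trim = -2417 / 155.3371 ≈ -15.560 cm (5 s.f.)

-15.560 cm


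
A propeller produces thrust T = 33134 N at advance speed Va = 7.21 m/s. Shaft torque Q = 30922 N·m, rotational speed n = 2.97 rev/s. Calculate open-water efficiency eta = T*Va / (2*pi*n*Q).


Formula: eta = T * Va / (2 * pi * n * Q)
Step 1 — numerator = T * Va = 33134 * 7.21 = 238896.14
Step 2 — 2 * pi * n = 2 * pi * 2.97 = 18.66106
Step 3 — denominator = 18.66106 * 30922 = 577037.3
Step 4 — eta = 238896.14 / 577037.3 ≈ 0.41400 (5 s.f.)

0.41400


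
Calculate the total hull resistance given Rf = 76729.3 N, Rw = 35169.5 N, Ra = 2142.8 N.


Formula: Rt = Rf + Rw + Ra
Substituting: Rt = 76729.3 + 35169.5 + 2142.8
Result: Rt = 114041.6 N

114041.6 N


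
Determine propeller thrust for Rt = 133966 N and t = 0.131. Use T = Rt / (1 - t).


Formula: T = Rt / (1 - t)
Step 1 — (1 - t) = 1 - 0.131 = 0.869
Step 2 — T = 133966 / 0.869 ≈ 154160 N (5 s.f.)

154160 N


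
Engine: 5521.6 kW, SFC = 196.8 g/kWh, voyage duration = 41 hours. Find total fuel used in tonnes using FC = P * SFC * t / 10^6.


Formula: FC (tonnes) = P * SFC * t / 1,000,000
Step 1 — P * SFC * t = 5521.6 * 196.8 * 41 = 44552686.08 g
Step 2 — FC (tonnes) = 44552686.08 / 1,000,000 ≈ 44.553 tonnes (5 s.f.)

44.553 tonnes


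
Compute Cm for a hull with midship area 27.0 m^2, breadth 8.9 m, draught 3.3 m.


Formula: Cm = Am / (B * T)
Step 1 — B * T = 8.9 * 3.3 = 29.37 m^2
Step 2 — Cm = 27.0 / 29.37 ≈ 0.91931 (5 s.f.)

0.91931


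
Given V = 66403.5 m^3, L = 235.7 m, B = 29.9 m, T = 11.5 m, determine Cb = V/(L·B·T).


Formula: Cb = V / (L * B * T)
Step 1 — L * B * T = 235.7 * 29.9 * 11.5 = 81045.445 m^3
Step 2 — Cb = 66403.5 / 81045.445 ≈ 0.81934 (5 s.f.)

0.81934


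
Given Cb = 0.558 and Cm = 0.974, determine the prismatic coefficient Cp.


Formula: Cp = Cb / Cm
Substituting: Cp = 0.558 / 0.974
Result: Cp ≈ 0.57290 (5 s.f.)

0.57290


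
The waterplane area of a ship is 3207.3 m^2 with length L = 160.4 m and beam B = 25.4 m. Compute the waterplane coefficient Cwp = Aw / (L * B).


Formula: Cwp = Aw / (L * B)
Step 1 — L * B = 160.4 * 25.4 = 4074.16 m^2
Step 2 — Cwp = 3207.3 / 4074.16 ≈ 0.78723 (5 s.f.)

0.78723


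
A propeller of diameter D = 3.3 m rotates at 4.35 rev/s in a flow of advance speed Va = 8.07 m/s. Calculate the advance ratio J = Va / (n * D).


Formula: J = Va / (n * D)
Step 1 — n * D = 4.35 * 3.3 = 14.355
Step 2 — J = 8.07 / 14.355 ≈ 0.56217 (5 s.f.)

0.56217


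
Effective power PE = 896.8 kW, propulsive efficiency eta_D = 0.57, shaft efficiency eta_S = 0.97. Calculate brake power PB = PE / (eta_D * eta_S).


Formula: PB = PE / (eta_D * eta_S)
Step 1 — combined efficiency = eta_D * eta_S = 0.57 * 0.97 = 0.5529
Step 2 — PB = 896.8 / 0.5529 ≈ 1622.0 kW (5 s.f.)

1622.0 kW


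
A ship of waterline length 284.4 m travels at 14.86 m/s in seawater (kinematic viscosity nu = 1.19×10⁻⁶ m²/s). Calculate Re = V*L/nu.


Formula: Re = V * L / nu
Step 1 — V * L = 14.86 * 284.4 = 4226.184 m^2/s
Step 2 — Re = 4226.184 / 1.19e-6 = 3.55e+09

3.55e+09


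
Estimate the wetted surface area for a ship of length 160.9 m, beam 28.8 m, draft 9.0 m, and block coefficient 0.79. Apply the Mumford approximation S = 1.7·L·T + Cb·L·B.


Formula: S = 1.7*L*T + V/T with V = Cb*L*B*T, i.e. S = L * (1.7*T + Cb*B)
Step 1 — 1.7*T = 1.7 * 9.0 = 15.3 m
Step 2 — Cb*B = 0.79 * 28.8 = 22.752 m
Step 3 — 1.7*T + Cb*B = 15.3 + 22.752 = 38.052 m
Step 4 — S = 160.9 * 38.052 ≈ 6122.6 m^2 (5 s.f.)

6122.6 m^2


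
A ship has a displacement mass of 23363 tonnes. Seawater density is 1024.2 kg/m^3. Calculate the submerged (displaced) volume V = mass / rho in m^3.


Formula: V = mass / rho
Step 1 — convert tonnes to kg: 23363 t * 1000 = 23363000 kg
Step 2 — V = 23363000 / 1024.2 ≈ 22811 m^3 (5 s.f.)

22811 m^3


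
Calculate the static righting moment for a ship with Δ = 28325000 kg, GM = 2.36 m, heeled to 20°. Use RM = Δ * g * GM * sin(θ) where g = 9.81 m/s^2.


Formula: GZ = GM * sin(theta); RM = disp * g * GZ
Step 1 — GZ = 2.36 * sin(20°) = 2.36 * 0.34202 = 0.807167 m
Step 2 — RM = 28325000 * 9.81 * 0.807167 ≈ 224290000 N·m (5 s.f.)

224290000 N·m


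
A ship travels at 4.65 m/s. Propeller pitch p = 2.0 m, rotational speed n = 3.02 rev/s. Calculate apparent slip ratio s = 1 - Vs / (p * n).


Formula: s = 1 - Vs / (p * n)
Step 1 — p * n = 2.0 * 3.02 = 6.04
Step 2 — Vs / (p*n) = 4.65 / 6.04 = 0.769868 (6 d.p.)
Step 3 — s = 1 - 0.769868 = 0.230132

0.230132


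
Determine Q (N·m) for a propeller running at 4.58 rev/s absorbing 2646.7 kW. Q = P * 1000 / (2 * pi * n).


Formula: Q = P_W / (2 * pi * n)
Step 1 — P_W = 2646.7 kW * 1000 = 2646700.0 W
Step 2 — 2 * pi * n = 2 * pi * 4.58 = 28.776989
Step 3 — Q = 2646700.0 / 28.776989 ≈ 91973 N·m (5 s.f.)

91973 N·m


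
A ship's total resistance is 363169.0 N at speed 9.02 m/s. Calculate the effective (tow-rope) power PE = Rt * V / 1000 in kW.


Formula: PE = Rt * V / 1000 (kW)
Step 1 — PE (W) = 363169.0 * 9.02 = 3275784.38 W
Step 2 — PE (kW) = 3275784.38 / 1000 ≈ 3275.8 kW (5 s.f.)

3275.8 kW


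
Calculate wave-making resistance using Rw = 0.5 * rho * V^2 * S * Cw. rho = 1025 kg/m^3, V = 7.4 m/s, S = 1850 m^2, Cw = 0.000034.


Formula: Rw = 0.5 * rho * V^2 * S * Cw
Step 1 — V^2 = 7.4^2 = 54.76
Step 2 — 0.5 * rho * V^2 = 0.5 * 1025 * 54.76 = 28064.5
Step 3 — Rw = 28064.5 * 1850 * 0.000034 ≈ 1765.3 N (5 s.f.)

1765.3 N


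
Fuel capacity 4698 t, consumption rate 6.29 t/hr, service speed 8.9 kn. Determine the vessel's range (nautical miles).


Formula: endurance = fuel / rate; range = endurance * speed
Step 1 — endurance = 4698 / 6.29 = 746.8998 hours
Step 2 — range = 746.8998 * 8.9 ≈ 6647.4 nautical miles (5 s.f.)

6647.4 NM


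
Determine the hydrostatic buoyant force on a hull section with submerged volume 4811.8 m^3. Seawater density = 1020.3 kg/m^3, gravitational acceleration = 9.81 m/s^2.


Formula: Fb = rho * g * V
Substituting: Fb = 1020.3 * 9.81 * 4811.8
Intermediate: 1020.3 * 9.81 = 10009.143
Result: Fb = 10009.143 * 4811.8 ≈ 48162000 N (5 s.f.)

48162000 N


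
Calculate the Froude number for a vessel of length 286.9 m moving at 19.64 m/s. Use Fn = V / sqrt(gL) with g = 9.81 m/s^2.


Formula: Fn = V / sqrt(g * L)
Step 1 — g * L = 9.81 * 286.9 = 2814.489
Step 2 — sqrt(g * L) = sqrt(2814.489) = 53.051758
Step 3 — Fn = 19.64 / 53.051758 ≈ 0.37020 (5 s.f.)

0.37020


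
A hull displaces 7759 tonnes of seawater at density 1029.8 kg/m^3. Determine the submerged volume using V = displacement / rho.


Formula: V = mass / rho
Step 1 — convert tonnes to kg: 7759 t * 1000 = 7759000 kg
Step 2 — V = 7759000 / 1029.8 ≈ 7534.5 m^3 (5 s.f.)

7534.5 m^3


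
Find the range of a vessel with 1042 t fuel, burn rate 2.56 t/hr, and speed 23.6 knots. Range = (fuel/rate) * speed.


Formula: endurance = fuel / rate; range = endurance * speed
Step 1 — endurance = 1042 / 2.56 = 407.0312 hours
Step 2 — range = 407.0312 * 23.6 ≈ 9605.9 nautical miles (5 s.f.)

9605.9 NM


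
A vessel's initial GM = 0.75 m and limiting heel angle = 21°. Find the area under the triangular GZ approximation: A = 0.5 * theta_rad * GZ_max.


Formula: GZ_max = GM * sin(theta); Area = 0.5 * theta_rad * GZ_max
Step 1 — GZ_max = 0.75 * sin(21°) = 0.75 * 0.358368 = 0.268776 m
Step 2 — theta_rad = 21 * pi/180 = 0.366519 rad
Step 3 — Area = 0.5 * 0.366519 * 0.268776 ≈ 0.049256 m·rad (5 s.f.)

0.049256 m·rad


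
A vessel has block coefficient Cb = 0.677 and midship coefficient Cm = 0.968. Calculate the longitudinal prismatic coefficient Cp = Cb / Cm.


Formula: Cp = Cb / Cm
Substituting: Cp = 0.677 / 0.968
Result: Cp ≈ 0.69938 (5 s.f.)

0.69938


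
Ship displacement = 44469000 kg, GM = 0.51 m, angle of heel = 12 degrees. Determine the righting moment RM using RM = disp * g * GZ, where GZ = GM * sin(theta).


Formula: GZ = GM * sin(theta); RM = disp * g * GZ
Step 1 — GZ = 0.51 * sin(12°) = 0.51 * 0.207912 = 0.106035 m
Step 2 — RM = 44469000 * 9.81 * 0.106035 ≈ 46257000 N·m (5 s.f.)

46257000 N·m


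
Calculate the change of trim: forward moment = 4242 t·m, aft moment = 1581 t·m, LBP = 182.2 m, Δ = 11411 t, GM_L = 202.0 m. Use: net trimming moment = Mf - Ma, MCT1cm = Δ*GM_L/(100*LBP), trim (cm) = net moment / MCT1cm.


Formula: net trimming moment = Mf - Ma; MCT1cm = Δ*GM_L/(100*LBP); trim = net moment / MCT1cm
Step 1 — net trimming moment = 4242 - 1581 = 2661 t·m
Step 2 — MCT1cm = 11411 * 202.0 / (100 * 182.2) = 126.5105 t·m/cm
Step 3 — trim = 2661 / 126.5105 ≈ 21.034 cm (5 s.f.)

21.034 cm


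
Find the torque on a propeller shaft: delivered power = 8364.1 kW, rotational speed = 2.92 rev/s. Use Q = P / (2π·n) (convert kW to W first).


Formula: Q = P_W / (2 * pi * n)
Step 1 — P_W = 8364.1 kW * 1000 = 8364100.0 W
Step 2 — 2 * pi * n = 2 * pi * 2.92 = 18.346901
Step 3 — Q = 8364100.0 / 18.346901 ≈ 455890 N·m (5 s.f.)

455890 N·m


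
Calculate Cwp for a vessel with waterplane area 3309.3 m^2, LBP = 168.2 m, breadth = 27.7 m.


Formula: Cwp = Aw / (L * B)
Step 1 — L * B = 168.2 * 27.7 = 4659.14 m^2
Step 2 — Cwp = 3309.3 / 4659.14 ≈ 0.71028 (5 s.f.)

0.71028


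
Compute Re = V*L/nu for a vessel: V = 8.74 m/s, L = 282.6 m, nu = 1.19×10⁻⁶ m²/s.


Formula: Re = V * L / nu
Step 1 — V * L = 8.74 * 282.6 = 2469.924 m^2/s
Step 2 — Re = 2469.924 / 1.19e-6 = 2.08e+09

2.08e+09


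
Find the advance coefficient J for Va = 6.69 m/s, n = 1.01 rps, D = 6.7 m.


Formula: J = Va / (n * D)
Step 1 — n * D = 1.01 * 6.7 = 6.767
Step 2 — J = 6.69 / 6.767 ≈ 0.98862 (5 s.f.)

0.98862


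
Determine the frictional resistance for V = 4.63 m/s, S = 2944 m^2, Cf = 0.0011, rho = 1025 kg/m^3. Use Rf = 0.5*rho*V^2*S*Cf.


Formula: Rf = 0.5 * rho * V^2 * S * Cf
Step 1 — V^2 = 4.63^2 = 21.4369
Step 2 — 0.5 * rho * V^2 = 0.5 * 1025 * 21.4369 = 10986.41125
Step 3 — Rf = 10986.41125 * 2944 * 0.0011 ≈ 35578 N (5 s.f.)

35578 N


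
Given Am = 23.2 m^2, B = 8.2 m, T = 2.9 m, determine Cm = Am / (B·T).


Formula: Cm = Am / (B * T)
Step 1 — B * T = 8.2 * 2.9 = 23.78 m^2
Step 2 — Cm = 23.2 / 23.78 ≈ 0.97561 (5 s.f.)

0.97561


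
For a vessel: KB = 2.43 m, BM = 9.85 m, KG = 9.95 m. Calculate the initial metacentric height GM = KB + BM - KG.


Formula: GM = KB + BM - KG
Step 1 — KM = KB + BM = 2.43 + 9.85 = 12.28 m
Step 2 — GM = KM - KG = 12.28 - 9.95 = 2.33 m

2.33 m


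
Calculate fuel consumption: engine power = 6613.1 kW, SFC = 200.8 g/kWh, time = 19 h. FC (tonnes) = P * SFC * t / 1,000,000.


Formula: FC (tonnes) = P * SFC * t / 1,000,000
Step 1 — P * SFC * t = 6613.1 * 200.8 * 19 = 25230299.12 g
Step 2 — FC (tonnes) = 25230299.12 / 1,000,000 ≈ 25.230 tonnes (5 s.f.)

25.230 tonnes


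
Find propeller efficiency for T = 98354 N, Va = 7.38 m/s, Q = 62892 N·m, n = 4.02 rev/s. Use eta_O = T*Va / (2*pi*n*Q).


Formula: eta = T * Va / (2 * pi * n * Q)
Step 1 — numerator = T * Va = 98354 * 7.38 = 725852.52
Step 2 — 2 * pi * n = 2 * pi * 4.02 = 25.258405
Step 3 — denominator = 25.258405 * 62892 = 1588551.61
Step 4 — eta = 725852.52 / 1588551.61 ≈ 0.45693 (5 s.f.)

0.45693


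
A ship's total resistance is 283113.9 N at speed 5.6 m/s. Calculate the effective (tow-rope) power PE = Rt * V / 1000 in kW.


Formula: PE = Rt * V / 1000 (kW)
Step 1 — PE (W) = 283113.9 * 5.6 = 1585437.84 W
Step 2 — PE (kW) = 1585437.84 / 1000 ≈ 1585.4 kW (5 s.f.)

1585.4 kW


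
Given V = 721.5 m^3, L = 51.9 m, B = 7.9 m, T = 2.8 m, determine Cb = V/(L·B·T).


Formula: Cb = V / (L * B * T)
Step 1 — L * B * T = 51.9 * 7.9 * 2.8 = 1148.028 m^3
Step 2 — Cb = 721.5 / 1148.028 ≈ 0.62847 (5 s.f.)

0.62847


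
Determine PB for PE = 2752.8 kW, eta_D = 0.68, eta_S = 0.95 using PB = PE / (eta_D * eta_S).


Formula: PB = PE / (eta_D * eta_S)
Step 1 — combined efficiency = eta_D * eta_S = 0.68 * 0.95 = 0.646
Step 2 — PB = 2752.8 / 0.646 ≈ 4261.3 kW (5 s.f.)

4261.3 kW


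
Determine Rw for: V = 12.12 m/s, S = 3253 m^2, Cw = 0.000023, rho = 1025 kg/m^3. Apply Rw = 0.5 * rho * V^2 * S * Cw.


Formula: Rw = 0.5 * rho * V^2 * S * Cw
Step 1 — V^2 = 12.12^2 = 146.8944
Step 2 — 0.5 * rho * V^2 = 0.5 * 1025 * 146.8944 = 75283.38
Step 3 — Rw = 75283.38 * 3253 * 0.000023 ≈ 5632.6 N (5 s.f.)

5632.6 N


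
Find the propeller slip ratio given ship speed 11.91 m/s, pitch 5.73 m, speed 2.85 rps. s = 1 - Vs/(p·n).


Formula: s = 1 - Vs / (p * n)
Step 1 — p * n = 5.73 * 2.85 = 16.3305
Step 2 — Vs / (p*n) = 11.91 / 16.3305 = 0.72931 (6 d.p.)
Step 3 — s = 1 - 0.72931 = 0.27069

0.27069


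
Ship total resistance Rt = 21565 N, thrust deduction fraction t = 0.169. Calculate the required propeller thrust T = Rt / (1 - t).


Formula: T = Rt / (1 - t)
Step 1 — (1 - t) = 1 - 0.169 = 0.831
Step 2 — T = 21565 / 0.831 ≈ 25951 N (5 s.f.)

25951 N


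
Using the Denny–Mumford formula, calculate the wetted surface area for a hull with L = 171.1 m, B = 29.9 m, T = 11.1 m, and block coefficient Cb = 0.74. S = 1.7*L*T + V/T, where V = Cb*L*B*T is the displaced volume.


Formula: S = 1.7*L*T + V/T with V = Cb*L*B*T, i.e. S = L * (1.7*T + Cb*B)
Step 1 — 1.7*T = 1.7 * 11.1 = 18.87 m
Step 2 — Cb*B = 0.74 * 29.9 = 22.126 m
Step 3 — 1.7*T + Cb*B = 18.87 + 22.126 = 40.996 m
Step 4 — S = 171.1 * 40.996 ≈ 7014.4 m^2 (5 s.f.)

7014.4 m^2


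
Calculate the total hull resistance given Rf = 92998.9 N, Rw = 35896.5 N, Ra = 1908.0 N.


Formula: Rt = Rf + Rw + Ra
Substituting: Rt = 92998.9 + 35896.5 + 1908.0
Result: Rt = 130803.4 N

130803.4 N


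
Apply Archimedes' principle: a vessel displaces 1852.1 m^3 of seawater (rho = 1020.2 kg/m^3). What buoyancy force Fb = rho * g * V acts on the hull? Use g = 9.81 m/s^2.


Formula: Fb = rho * g * V
Substituting: Fb = 1020.2 * 9.81 * 1852.1
Intermediate: 1020.2 * 9.81 = 10008.162
Result: Fb = 10008.162 * 1852.1 ≈ 18536000 N (5 s.f.)

18536000 N


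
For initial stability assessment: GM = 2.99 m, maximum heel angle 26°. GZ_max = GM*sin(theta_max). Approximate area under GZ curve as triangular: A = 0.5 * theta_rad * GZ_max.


Formula: GZ_max = GM * sin(theta); Area = 0.5 * theta_rad * GZ_max
Step 1 — GZ_max = 2.99 * sin(26°) = 2.99 * 0.438371 = 1.310729 m
Step 2 — theta_rad = 26 * pi/180 = 0.453786 rad
Step 3 — Area = 0.5 * 0.453786 * 1.310729 ≈ 0.29740 m·rad (5 s.f.)

0.29740 m·rad


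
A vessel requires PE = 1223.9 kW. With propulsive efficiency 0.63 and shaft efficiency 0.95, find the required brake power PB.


Formula: PB = PE / (eta_D * eta_S)
Step 1 — combined efficiency = eta_D * eta_S = 0.63 * 0.95 = 0.5985
Step 2 — PB = 1223.9 / 0.5985 ≈ 2044.9 kW (5 s.f.)

2044.9 kW


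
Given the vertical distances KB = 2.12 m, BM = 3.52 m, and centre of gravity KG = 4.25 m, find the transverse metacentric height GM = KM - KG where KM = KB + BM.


Formula: GM = KB + BM - KG
Step 1 — KM = KB + BM = 2.12 + 3.52 = 5.64 m
Step 2 — GM = KM - KG = 5.64 - 4.25 = 1.39 m

1.39 m


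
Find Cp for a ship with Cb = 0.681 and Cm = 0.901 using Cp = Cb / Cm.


Formula: Cp = Cb / Cm
Substituting: Cp = 0.681 / 0.901
Result: Cp ≈ 0.75583 (5 s.f.)

0.75583


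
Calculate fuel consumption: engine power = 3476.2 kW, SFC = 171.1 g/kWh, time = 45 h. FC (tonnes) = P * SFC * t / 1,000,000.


Formula: FC (tonnes) = P * SFC * t / 1,000,000
Step 1 — P * SFC * t = 3476.2 * 171.1 * 45 = 26765001.9 g
Step 2 — FC (tonnes) = 26765001.9 / 1,000,000 ≈ 26.765 tonnes (5 s.f.)

26.765 tonnes


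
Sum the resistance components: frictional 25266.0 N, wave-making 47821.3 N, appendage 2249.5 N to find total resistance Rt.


Formula: Rt = Rf + Rw + Ra
Substituting: Rt = 25266.0 + 47821.3 + 2249.5
Result: Rt = 75336.8 N

75336.8 N


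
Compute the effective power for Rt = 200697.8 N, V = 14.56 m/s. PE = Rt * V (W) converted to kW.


Formula: PE = Rt * V / 1000 (kW)
Step 1 — PE (W) = 200697.8 * 14.56 = 2922159.968 W
Step 2 — PE (kW) = 2922159.968 / 1000 ≈ 2922.2 kW (5 s.f.)

2922.2 kW


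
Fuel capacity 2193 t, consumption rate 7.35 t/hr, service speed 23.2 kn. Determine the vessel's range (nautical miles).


Formula: endurance = fuel / rate; range = endurance * speed
Step 1 — endurance = 2193 / 7.35 = 298.3673 hours
Step 2 — range = 298.3673 * 23.2 ≈ 6922.1 nautical miles (5 s.f.)

6922.1 NM


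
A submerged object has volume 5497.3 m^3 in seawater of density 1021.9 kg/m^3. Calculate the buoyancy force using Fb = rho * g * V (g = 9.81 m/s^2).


Formula: Fb = rho * g * V
Substituting: Fb = 1021.9 * 9.81 * 5497.3
Intermediate: 1021.9 * 9.81 = 10024.839
Result: Fb = 10024.839 * 5497.3 ≈ 55110000 N (5 s.f.)

55110000 N


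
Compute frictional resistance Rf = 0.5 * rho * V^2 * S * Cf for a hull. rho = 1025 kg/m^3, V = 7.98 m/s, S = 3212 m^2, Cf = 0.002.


Formula: Rf = 0.5 * rho * V^2 * S * Cf
Step 1 — V^2 = 7.98^2 = 63.6804
Step 2 — 0.5 * rho * V^2 = 0.5 * 1025 * 63.6804 = 32636.205
Step 3 — Rf = 32636.205 * 3212 * 0.002 ≈ 209650 N (5 s.f.)

209650 N


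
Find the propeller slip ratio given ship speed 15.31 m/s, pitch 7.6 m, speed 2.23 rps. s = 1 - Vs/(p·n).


Formula: s = 1 - Vs / (p * n)
Step 1 — p * n = 7.6 * 2.23 = 16.948
Step 2 — Vs / (p*n) = 15.31 / 16.948 = 0.903351 (6 d.p.)
Step 3 — s = 1 - 0.903351 = 0.096649

0.096649


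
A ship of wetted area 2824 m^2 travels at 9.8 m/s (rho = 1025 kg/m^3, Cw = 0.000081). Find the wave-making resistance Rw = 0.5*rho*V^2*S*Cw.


Formula: Rw = 0.5 * rho * V^2 * S * Cw
Step 1 — V^2 = 9.8^2 = 96.04
Step 2 — 0.5 * rho * V^2 = 0.5 * 1025 * 96.04 = 49220.5
Step 3 — Rw = 49220.5 * 2824 * 0.000081 ≈ 11259 N (5 s.f.)

11259 N


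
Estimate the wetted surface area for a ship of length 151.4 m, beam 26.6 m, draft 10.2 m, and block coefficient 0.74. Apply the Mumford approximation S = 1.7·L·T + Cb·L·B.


Formula: S = 1.7*L*T + V/T with V = Cb*L*B*T, i.e. S = L * (1.7*T + Cb*B)
Step 1 — 1.7*T = 1.7 * 10.2 = 17.34 m
Step 2 — Cb*B = 0.74 * 26.6 = 19.684 m
Step 3 — 1.7*T + Cb*B = 17.34 + 19.684 = 37.024 m
Step 4 — S = 151.4 * 37.024 ≈ 5605.4 m^2 (5 s.f.)

5605.4 m^2


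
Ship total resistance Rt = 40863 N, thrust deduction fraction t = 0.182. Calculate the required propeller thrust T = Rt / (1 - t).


Formula: T = Rt / (1 - t)
Step 1 — (1 - t) = 1 - 0.182 = 0.818
Step 2 — T = 40863 / 0.818 ≈ 49955 N (5 s.f.)

49955 N


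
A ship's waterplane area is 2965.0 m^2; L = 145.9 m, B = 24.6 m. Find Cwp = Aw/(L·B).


Formula: Cwp = Aw / (L * B)
Step 1 — L * B = 145.9 * 24.6 = 3589.14 m^2
Step 2 — Cwp = 2965.0 / 3589.14 ≈ 0.82610 (5 s.f.)

0.82610


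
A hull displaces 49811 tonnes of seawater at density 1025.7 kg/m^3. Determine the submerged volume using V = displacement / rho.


Formula: V = mass / rho
Step 1 — convert tonnes to kg: 49811 t * 1000 = 49811000 kg
Step 2 — V = 49811000 / 1025.7 ≈ 48563 m^3 (5 s.f.)

48563 m^3


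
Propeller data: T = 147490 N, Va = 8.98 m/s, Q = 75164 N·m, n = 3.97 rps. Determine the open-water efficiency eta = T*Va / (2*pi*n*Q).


Formula: eta = T * Va / (2 * pi * n * Q)
Step 1 — numerator = T * Va = 147490 * 8.98 = 1324460.2
Step 2 — 2 * pi * n = 2 * pi * 3.97 = 24.944246
Step 3 — denominator = 24.944246 * 75164 = 1874909.31
Step 4 — eta = 1324460.2 / 1874909.31 ≈ 0.70641 (5 s.f.)

0.70641


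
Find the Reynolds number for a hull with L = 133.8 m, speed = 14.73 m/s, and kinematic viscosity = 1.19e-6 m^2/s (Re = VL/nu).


Formula: Re = V * L / nu
Step 1 — V * L = 14.73 * 133.8 = 1970.874 m^2/s
Step 2 — Re = 1970.874 / 1.19e-6 = 1.66e+09

1.66e+09


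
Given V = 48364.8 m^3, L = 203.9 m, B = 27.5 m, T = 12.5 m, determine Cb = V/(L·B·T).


Formula: Cb = V / (L * B * T)
Step 1 — L * B * T = 203.9 * 27.5 * 12.5 = 70090.625 m^3
Step 2 — Cb = 48364.8 / 70090.625 ≈ 0.69003 (5 s.f.)

0.69003


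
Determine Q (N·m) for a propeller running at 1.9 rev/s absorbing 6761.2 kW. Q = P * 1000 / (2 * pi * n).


Formula: Q = P_W / (2 * pi * n)
Step 1 — P_W = 6761.2 kW * 1000 = 6761200.0 W
Step 2 — 2 * pi * n = 2 * pi * 1.9 = 11.938052
Step 3 — Q = 6761200.0 / 11.938052 ≈ 566360 N·m (5 s.f.)

566360 N·m


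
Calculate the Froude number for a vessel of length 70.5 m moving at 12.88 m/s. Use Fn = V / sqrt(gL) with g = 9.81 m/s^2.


Formula: Fn = V / sqrt(g * L)
Step 1 — g * L = 9.81 * 70.5 = 691.605
Step 2 — sqrt(g * L) = sqrt(691.605) = 26.298384
Step 3 — Fn = 12.88 / 26.298384 ≈ 0.48976 (5 s.f.)

0.48976


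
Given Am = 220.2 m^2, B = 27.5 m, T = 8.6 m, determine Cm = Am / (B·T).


Formula: Cm = Am / (B * T)
Step 1 — B * T = 27.5 * 8.6 = 236.5 m^2
Step 2 — Cm = 220.2 / 236.5 ≈ 0.93108 (5 s.f.)

0.93108


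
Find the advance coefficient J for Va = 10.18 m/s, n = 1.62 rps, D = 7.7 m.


Formula: J = Va / (n * D)
Step 1 — n * D = 1.62 * 7.7 = 12.474
Step 2 — J = 10.18 / 12.474 ≈ 0.81610 (5 s.f.)

0.81610


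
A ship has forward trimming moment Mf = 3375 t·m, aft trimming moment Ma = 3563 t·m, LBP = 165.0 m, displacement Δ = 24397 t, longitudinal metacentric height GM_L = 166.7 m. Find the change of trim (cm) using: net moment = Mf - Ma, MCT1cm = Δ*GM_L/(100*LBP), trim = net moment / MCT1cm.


Formula: net trimming moment = Mf - Ma; MCT1cm = Δ*GM_L/(100*LBP); trim = net moment / MCT1cm
Step 1 — net trimming moment = 3375 - 3563 = -188 t·m
Step 2 — MCT1cm = 24397 * 166.7 / (100 * 165.0) = 246.4836 t·m/cm
Step 3 — trim = -188 / 246.4836 ≈ -0.76273 cm (5 s.f.)

-0.76273 cm


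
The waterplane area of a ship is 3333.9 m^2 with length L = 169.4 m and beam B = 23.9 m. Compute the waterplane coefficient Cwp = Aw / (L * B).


Formula: Cwp = Aw / (L * B)
Step 1 — L * B = 169.4 * 23.9 = 4048.66 m^2
Step 2 — Cwp = 3333.9 / 4048.66 ≈ 0.82346 (5 s.f.)

0.82346


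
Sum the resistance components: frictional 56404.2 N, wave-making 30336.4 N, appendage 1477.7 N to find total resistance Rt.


Formula: Rt = Rf + Rw + Ra
Substituting: Rt = 56404.2 + 30336.4 + 1477.7
Result: Rt = 88218.3 N

88218.3 N


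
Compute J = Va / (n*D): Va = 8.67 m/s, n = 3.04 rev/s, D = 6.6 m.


Formula: J = Va / (n * D)
Step 1 — n * D = 3.04 * 6.6 = 20.064
Step 2 — J = 8.67 / 20.064 ≈ 0.43212 (5 s.f.)

0.43212


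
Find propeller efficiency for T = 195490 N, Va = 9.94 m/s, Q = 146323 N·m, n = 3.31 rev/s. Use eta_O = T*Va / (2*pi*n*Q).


Formula: eta = T * Va / (2 * pi * n * Q)
Step 1 — numerator = T * Va = 195490 * 9.94 = 1943170.6
Step 2 — 2 * pi * n = 2 * pi * 3.31 = 20.797343
Step 3 — denominator = 20.797343 * 146323 = 3043129.62
Step 4 — eta = 1943170.6 / 3043129.62 ≈ 0.63854 (5 s.f.)

0.63854


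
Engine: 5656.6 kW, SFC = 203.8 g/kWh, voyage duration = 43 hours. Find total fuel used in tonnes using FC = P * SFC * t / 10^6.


Formula: FC (tonnes) = P * SFC * t / 1,000,000
Step 1 — P * SFC * t = 5656.6 * 203.8 * 43 = 49571048.44 g
Step 2 — FC (tonnes) = 49571048.44 / 1,000,000 ≈ 49.571 tonnes (5 s.f.)

49.571 tonnes


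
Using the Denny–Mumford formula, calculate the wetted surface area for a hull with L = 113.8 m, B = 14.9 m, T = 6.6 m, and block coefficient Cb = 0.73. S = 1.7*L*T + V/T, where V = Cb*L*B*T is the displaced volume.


Formula: S = 1.7*L*T + V/T with V = Cb*L*B*T, i.e. S = L * (1.7*T + Cb*B)
Step 1 — 1.7*T = 1.7 * 6.6 = 11.22 m
Step 2 — Cb*B = 0.73 * 14.9 = 10.877 m
Step 3 — 1.7*T + Cb*B = 11.22 + 10.877 = 22.097 m
Step 4 — S = 113.8 * 22.097 ≈ 2514.6 m^2 (5 s.f.)

2514.6 m^2


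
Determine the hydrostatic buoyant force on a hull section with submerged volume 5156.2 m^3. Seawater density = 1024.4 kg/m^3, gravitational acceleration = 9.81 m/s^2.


Formula: Fb = rho * g * V
Substituting: Fb = 1024.4 * 9.81 * 5156.2
Intermediate: 1024.4 * 9.81 = 10049.364
Result: Fb = 10049.364 * 5156.2 ≈ 51817000 N (5 s.f.)

51817000 N


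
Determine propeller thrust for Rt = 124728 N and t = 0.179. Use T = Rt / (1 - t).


Formula: T = Rt / (1 - t)
Step 1 — (1 - t) = 1 - 0.179 = 0.821
Step 2 — T = 124728 / 0.821 ≈ 151920 N (5 s.f.)

151920 N


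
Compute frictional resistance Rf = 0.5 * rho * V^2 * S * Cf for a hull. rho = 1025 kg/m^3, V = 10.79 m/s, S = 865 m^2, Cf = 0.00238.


Formula: Rf = 0.5 * rho * V^2 * S * Cf
Step 1 — V^2 = 10.79^2 = 116.4241
Step 2 — 0.5 * rho * V^2 = 0.5 * 1025 * 116.4241 = 59667.35125
Step 3 — Rf = 59667.35125 * 865 * 0.00238 ≈ 122840 N (5 s.f.)

122840 N


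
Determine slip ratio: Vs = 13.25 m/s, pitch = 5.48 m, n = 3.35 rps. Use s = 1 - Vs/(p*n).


Formula: s = 1 - Vs / (p * n)
Step 1 — p * n = 5.48 * 3.35 = 18.358
Step 2 — Vs / (p*n) = 13.25 / 18.358 = 0.721756 (6 d.p.)
Step 3 — s = 1 - 0.721756 = 0.278244

0.278244


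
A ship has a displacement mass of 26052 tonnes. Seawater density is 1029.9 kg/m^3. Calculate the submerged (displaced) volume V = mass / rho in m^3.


Formula: V = mass / rho
Step 1 — convert tonnes to kg: 26052 t * 1000 = 26052000 kg
Step 2 — V = 26052000 / 1029.9 ≈ 25296 m^3 (5 s.f.)

25296 m^3


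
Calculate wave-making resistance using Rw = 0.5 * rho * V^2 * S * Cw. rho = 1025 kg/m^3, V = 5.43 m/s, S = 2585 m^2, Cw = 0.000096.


Formula: Rw = 0.5 * rho * V^2 * S * Cw
Step 1 — V^2 = 5.43^2 = 29.4849
Step 2 — 0.5 * rho * V^2 = 0.5 * 1025 * 29.4849 = 15111.01125
Step 3 — Rw = 15111.01125 * 2585 * 0.000096 ≈ 3749.9 N (5 s.f.)

3749.9 N


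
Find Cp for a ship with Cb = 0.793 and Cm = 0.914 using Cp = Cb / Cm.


Formula: Cp = Cb / Cm
Substituting: Cp = 0.793 / 0.914
Result: Cp ≈ 0.86761 (5 s.f.)

0.86761


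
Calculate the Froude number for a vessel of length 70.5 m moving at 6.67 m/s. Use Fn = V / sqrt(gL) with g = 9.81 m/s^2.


Formula: Fn = V / sqrt(g * L)
Step 1 — g * L = 9.81 * 70.5 = 691.605
Step 2 — sqrt(g * L) = sqrt(691.605) = 26.298384
Step 3 — Fn = 6.67 / 26.298384 ≈ 0.25363 (5 s.f.)

0.25363


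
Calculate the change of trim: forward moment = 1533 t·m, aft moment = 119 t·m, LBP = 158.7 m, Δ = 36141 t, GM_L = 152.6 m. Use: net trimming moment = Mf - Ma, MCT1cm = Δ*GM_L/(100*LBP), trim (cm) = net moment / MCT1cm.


Formula: net trimming moment = Mf - Ma; MCT1cm = Δ*GM_L/(100*LBP); trim = net moment / MCT1cm
Step 1 — net trimming moment = 1533 - 119 = 1414 t·m
Step 2 — MCT1cm = 36141 * 152.6 / (100 * 158.7) = 347.5184 t·m/cm
Step 3 — trim = 1414 / 347.5184 ≈ 4.0688 cm (5 s.f.)

4.0688 cm


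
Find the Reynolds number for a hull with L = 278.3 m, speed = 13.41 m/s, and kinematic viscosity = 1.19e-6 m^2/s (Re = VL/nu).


Formula: Re = V * L / nu
Step 1 — V * L = 13.41 * 278.3 = 3732.003 m^2/s
Step 2 — Re = 3732.003 / 1.19e-6 = 3.14e+09

3.14e+09


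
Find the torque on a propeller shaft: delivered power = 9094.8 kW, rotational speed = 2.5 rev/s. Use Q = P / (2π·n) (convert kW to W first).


Formula: Q = P_W / (2 * pi * n)
Step 1 — P_W = 9094.8 kW * 1000 = 9094800.0 W
Step 2 — 2 * pi * n = 2 * pi * 2.5 = 15.707963
Step 3 — Q = 9094800.0 / 15.707963 ≈ 578990 N·m (5 s.f.)

578990 N·m


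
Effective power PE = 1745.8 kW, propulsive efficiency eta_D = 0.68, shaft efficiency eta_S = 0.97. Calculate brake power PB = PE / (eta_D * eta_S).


Formula: PB = PE / (eta_D * eta_S)
Step 1 — combined efficiency = eta_D * eta_S = 0.68 * 0.97 = 0.6596
Step 2 — PB = 1745.8 / 0.6596 ≈ 2646.8 kW (5 s.f.)

2646.8 kW


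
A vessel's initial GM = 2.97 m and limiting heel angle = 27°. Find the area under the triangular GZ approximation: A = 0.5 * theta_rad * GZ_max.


Formula: GZ_max = GM * sin(theta); Area = 0.5 * theta_rad * GZ_max
Step 1 — GZ_max = 2.97 * sin(27°) = 2.97 * 0.45399 = 1.34835 m
Step 2 — theta_rad = 27 * pi/180 = 0.471239 rad
Step 3 — Area = 0.5 * 0.471239 * 1.34835 ≈ 0.31770 m·rad (5 s.f.)

0.31770 m·rad


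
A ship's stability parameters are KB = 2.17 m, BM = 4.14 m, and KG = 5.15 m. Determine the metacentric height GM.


Formula: GM = KB + BM - KG
Step 1 — KM = KB + BM = 2.17 + 4.14 = 6.31 m
Step 2 — GM = KM - KG = 6.31 - 5.15 = 1.16 m

1.16 m


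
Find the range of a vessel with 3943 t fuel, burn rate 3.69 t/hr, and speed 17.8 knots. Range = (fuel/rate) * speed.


Formula: endurance = fuel / rate; range = endurance * speed
Step 1 — endurance = 3943 / 3.69 = 1068.5637 hours
Step 2 — range = 1068.5637 * 17.8 ≈ 19020 nautical miles (5 s.f.)

19020 NM


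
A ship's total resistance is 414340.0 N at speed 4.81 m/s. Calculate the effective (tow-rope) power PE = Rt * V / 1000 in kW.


Formula: PE = Rt * V / 1000 (kW)
Step 1 — PE (W) = 414340.0 * 4.81 = 1992975.4 W
Step 2 — PE (kW) = 1992975.4 / 1000 ≈ 1993.0 kW (5 s.f.)

1993.0 kW


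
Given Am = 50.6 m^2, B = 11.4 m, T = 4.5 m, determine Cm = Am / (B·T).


Formula: Cm = Am / (B * T)
Step 1 — B * T = 11.4 * 4.5 = 51.3 m^2
Step 2 — Cm = 50.6 / 51.3 ≈ 0.98635 (5 s.f.)

0.98635


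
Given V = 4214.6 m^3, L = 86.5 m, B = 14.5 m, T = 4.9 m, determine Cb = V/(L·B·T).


Formula: Cb = V / (L * B * T)
Step 1 — L * B * T = 86.5 * 14.5 * 4.9 = 6145.825 m^3
Step 2 — Cb = 4214.6 / 6145.825 ≈ 0.68577 (5 s.f.)

0.68577


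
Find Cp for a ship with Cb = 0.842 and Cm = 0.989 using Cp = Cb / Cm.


Formula: Cp = Cb / Cm
Substituting: Cp = 0.842 / 0.989
Result: Cp ≈ 0.85137 (5 s.f.)

0.85137


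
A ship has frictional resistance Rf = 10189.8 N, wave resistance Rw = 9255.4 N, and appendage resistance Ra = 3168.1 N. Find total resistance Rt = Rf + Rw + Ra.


Formula: Rt = Rf + Rw + Ra
Substituting: Rt = 10189.8 + 9255.4 + 3168.1
Result: Rt = 22613.3 N

22613.3 N


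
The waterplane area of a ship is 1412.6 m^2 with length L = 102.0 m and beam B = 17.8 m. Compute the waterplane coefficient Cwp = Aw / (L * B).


Formula: Cwp = Aw / (L * B)
Step 1 — L * B = 102.0 * 17.8 = 1815.6 m^2
Step 2 — Cwp = 1412.6 / 1815.6 ≈ 0.77803 (5 s.f.)

0.77803


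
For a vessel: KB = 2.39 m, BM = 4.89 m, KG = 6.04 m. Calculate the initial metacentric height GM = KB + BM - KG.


Formula: GM = KB + BM - KG
Step 1 — KM = KB + BM = 2.39 + 4.89 = 7.28 m
Step 2 — GM = KM - KG = 7.28 - 6.04 = 1.24 m

1.24 m


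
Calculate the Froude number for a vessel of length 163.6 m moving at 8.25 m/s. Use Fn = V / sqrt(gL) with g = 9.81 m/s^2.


Formula: Fn = V / sqrt(g * L)
Step 1 — g * L = 9.81 * 163.6 = 1604.916
Step 2 — sqrt(g * L) = sqrt(1604.916) = 40.061403
Step 3 — Fn = 8.25 / 40.061403 ≈ 0.20593 (5 s.f.)

0.20593


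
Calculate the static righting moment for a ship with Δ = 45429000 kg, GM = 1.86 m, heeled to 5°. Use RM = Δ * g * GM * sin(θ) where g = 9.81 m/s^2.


Formula: GZ = GM * sin(theta); RM = disp * g * GZ
Step 1 — GZ = 1.86 * sin(5°) = 1.86 * 0.087156 = 0.16211 m
Step 2 — RM = 45429000 * 9.81 * 0.16211 ≈ 72246000 N·m (5 s.f.)

72246000 N·m


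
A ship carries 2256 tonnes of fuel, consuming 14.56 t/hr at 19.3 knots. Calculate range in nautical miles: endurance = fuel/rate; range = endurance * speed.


Formula: endurance = fuel / rate; range = endurance * speed
Step 1 — endurance = 2256 / 14.56 = 154.9451 hours
Step 2 — range = 154.9451 * 19.3 ≈ 2990.4 nautical miles (5 s.f.)

2990.4 NM


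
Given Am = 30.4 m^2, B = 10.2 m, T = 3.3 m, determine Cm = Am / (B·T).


Formula: Cm = Am / (B * T)
Step 1 — B * T = 10.2 * 3.3 = 33.66 m^2
Step 2 — Cm = 30.4 / 33.66 ≈ 0.90315 (5 s.f.)

0.90315


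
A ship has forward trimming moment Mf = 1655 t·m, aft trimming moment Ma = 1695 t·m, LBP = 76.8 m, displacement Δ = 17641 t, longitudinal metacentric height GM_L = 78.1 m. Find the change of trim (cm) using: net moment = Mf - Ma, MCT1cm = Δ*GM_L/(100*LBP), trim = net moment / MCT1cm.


Formula: net trimming moment = Mf - Ma; MCT1cm = Δ*GM_L/(100*LBP); trim = net moment / MCT1cm
Step 1 — net trimming moment = 1655 - 1695 = -40 t·m
Step 2 — MCT1cm = 17641 * 78.1 / (100 * 76.8) = 179.3961 t·m/cm
Step 3 — trim = -40 / 179.3961 ≈ -0.22297 cm (5 s.f.)

-0.22297 cm


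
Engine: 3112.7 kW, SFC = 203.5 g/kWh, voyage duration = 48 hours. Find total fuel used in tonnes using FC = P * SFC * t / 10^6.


Formula: FC (tonnes) = P * SFC * t / 1,000,000
Step 1 — P * SFC * t = 3112.7 * 203.5 * 48 = 30404853.6 g
Step 2 — FC (tonnes) = 30404853.6 / 1,000,000 ≈ 30.405 tonnes (5 s.f.)

30.405 tonnes


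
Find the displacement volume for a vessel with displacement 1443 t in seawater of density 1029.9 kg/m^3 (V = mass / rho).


Formula: V = mass / rho
Step 1 — convert tonnes to kg: 1443 t * 1000 = 1443000 kg
Step 2 — V = 1443000 / 1029.9 ≈ 1401.1 m^3 (5 s.f.)

1401.1 m^3


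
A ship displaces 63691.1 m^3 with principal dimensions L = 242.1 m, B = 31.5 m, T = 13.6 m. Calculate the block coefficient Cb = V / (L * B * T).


Formula: Cb = V / (L * B * T)
Step 1 — L * B * T = 242.1 * 31.5 * 13.6 = 103715.64 m^3
Step 2 — Cb = 63691.1 / 103715.64 ≈ 0.61409 (5 s.f.)

0.61409


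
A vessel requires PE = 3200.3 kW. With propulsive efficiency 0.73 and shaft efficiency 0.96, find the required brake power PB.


Formula: PB = PE / (eta_D * eta_S)
Step 1 — combined efficiency = eta_D * eta_S = 0.73 * 0.96 = 0.7008
Step 2 — PB = 3200.3 / 0.7008 ≈ 4566.6 kW (5 s.f.)

4566.6 kW


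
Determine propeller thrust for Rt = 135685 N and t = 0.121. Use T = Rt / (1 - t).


Formula: T = Rt / (1 - t)
Step 1 — (1 - t) = 1 - 0.121 = 0.879
Step 2 — T = 135685 / 0.879 ≈ 154360 N (5 s.f.)

154360 N


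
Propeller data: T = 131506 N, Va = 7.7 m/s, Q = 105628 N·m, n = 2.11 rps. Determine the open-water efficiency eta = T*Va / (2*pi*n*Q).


Formula: eta = T * Va / (2 * pi * n * Q)
Step 1 — numerator = T * Va = 131506 * 7.7 = 1012596.2
Step 2 — 2 * pi * n = 2 * pi * 2.11 = 13.257521
Step 3 — denominator = 13.257521 * 105628 = 1400365.43
Step 4 — eta = 1012596.2 / 1400365.43 ≈ 0.72309 (5 s.f.)

0.72309


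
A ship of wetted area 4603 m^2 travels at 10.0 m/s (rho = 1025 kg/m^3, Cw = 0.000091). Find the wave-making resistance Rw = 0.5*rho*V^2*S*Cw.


Formula: Rw = 0.5 * rho * V^2 * S * Cw
Step 1 — V^2 = 10.0^2 = 100.0
Step 2 — 0.5 * rho * V^2 = 0.5 * 1025 * 100.0 = 51250.0
Step 3 — Rw = 51250.0 * 4603 * 0.000091 ≈ 21467 N (5 s.f.)

21467 N


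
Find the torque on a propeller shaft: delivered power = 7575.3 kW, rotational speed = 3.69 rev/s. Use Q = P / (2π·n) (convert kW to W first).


Formula: Q = P_W / (2 * pi * n)
Step 1 — P_W = 7575.3 kW * 1000 = 7575300.0 W
Step 2 — 2 * pi * n = 2 * pi * 3.69 = 23.184954
Step 3 — Q = 7575300.0 / 23.184954 ≈ 326730 N·m (5 s.f.)

326730 N·m


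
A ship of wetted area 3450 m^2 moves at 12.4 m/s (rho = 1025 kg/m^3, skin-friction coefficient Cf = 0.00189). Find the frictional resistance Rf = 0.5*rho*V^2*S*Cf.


Formula: Rf = 0.5 * rho * V^2 * S * Cf
Step 1 — V^2 = 12.4^2 = 153.76
Step 2 — 0.5 * rho * V^2 = 0.5 * 1025 * 153.76 = 78802.0
Step 3 — Rf = 78802.0 * 3450 * 0.00189 ≈ 513830 N (5 s.f.)

513830 N


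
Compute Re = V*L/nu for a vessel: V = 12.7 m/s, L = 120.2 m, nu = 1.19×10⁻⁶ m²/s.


Formula: Re = V * L / nu
Step 1 — V * L = 12.7 * 120.2 = 1526.54 m^2/s
Step 2 — Re = 1526.54 / 1.19e-6 = 1.28e+09

1.28e+09


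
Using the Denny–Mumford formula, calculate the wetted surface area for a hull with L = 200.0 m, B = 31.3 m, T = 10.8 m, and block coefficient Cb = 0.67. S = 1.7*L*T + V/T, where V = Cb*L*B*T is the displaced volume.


Formula: S = 1.7*L*T + V/T with V = Cb*L*B*T, i.e. S = L * (1.7*T + Cb*B)
Step 1 — 1.7*T = 1.7 * 10.8 = 18.36 m
Step 2 — Cb*B = 0.67 * 31.3 = 20.971 m
Step 3 — 1.7*T + Cb*B = 18.36 + 20.971 = 39.331 m
Step 4 — S = 200.0 * 39.331 ≈ 7866.2 m^2 (5 s.f.)

7866.2 m^2


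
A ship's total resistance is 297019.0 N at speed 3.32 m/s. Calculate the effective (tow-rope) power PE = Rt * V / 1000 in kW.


Formula: PE = Rt * V / 1000 (kW)
Step 1 — PE (W) = 297019.0 * 3.32 = 986103.08 W
Step 2 — PE (kW) = 986103.08 / 1000 ≈ 986.10 kW (5 s.f.)

986.10 kW


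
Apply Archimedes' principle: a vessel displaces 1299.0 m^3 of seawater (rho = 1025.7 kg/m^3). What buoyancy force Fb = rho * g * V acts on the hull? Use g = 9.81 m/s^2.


Formula: Fb = rho * g * V
Substituting: Fb = 1025.7 * 9.81 * 1299.0
Intermediate: 1025.7 * 9.81 = 10062.117
Result: Fb = 10062.117 * 1299.0 ≈ 13071000 N (5 s.f.)

13071000 N


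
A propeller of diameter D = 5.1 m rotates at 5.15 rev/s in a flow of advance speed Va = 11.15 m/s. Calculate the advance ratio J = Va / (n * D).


Formula: J = Va / (n * D)
Step 1 — n * D = 5.15 * 5.1 = 26.265
Step 2 — J = 11.15 / 26.265 ≈ 0.42452 (5 s.f.)

0.42452


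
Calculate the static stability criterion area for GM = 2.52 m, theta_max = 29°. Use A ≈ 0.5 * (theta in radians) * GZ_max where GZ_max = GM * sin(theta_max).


Formula: GZ_max = GM * sin(theta); Area = 0.5 * theta_rad * GZ_max
Step 1 — GZ_max = 2.52 * sin(29°) = 2.52 * 0.48481 = 1.221721 m
Step 2 — theta_rad = 29 * pi/180 = 0.506145 rad
Step 3 — Area = 0.5 * 0.506145 * 1.221721 ≈ 0.30918 m·rad (5 s.f.)

0.30918 m·rad
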